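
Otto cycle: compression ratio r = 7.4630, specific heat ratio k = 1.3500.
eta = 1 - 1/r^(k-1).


r^(k-1) = 2.0208
eta = 1 - 1/2.0208 = 0.5051 = 50.5142%

50.5142%


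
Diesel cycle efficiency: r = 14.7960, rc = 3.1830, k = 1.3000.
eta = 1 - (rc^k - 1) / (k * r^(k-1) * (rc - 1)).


r^(k-1) = 2.2441
rc^k = 4.5049
eta = 0.4497 = 44.9651%

44.9651%


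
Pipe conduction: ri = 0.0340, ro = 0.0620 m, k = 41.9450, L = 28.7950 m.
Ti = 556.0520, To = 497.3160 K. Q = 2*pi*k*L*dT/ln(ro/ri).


dT = 58.7360 K
ln(ro/ri) = 0.6008
Q = 2*pi*41.9450*28.7950*58.7360 / 0.6008 = 741942.9095 W

741942.9095 W


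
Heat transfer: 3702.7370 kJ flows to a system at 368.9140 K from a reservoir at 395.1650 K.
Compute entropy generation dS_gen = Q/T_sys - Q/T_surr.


dS_sys = 3702.7370/368.9140 = 10.0369 kJ/K
dS_surr = -3702.7370/395.1650 = -9.3701 kJ/K
dS_gen = 10.0369 - 9.3701 = 0.6668 kJ/K (irreversible)

dS_gen = 0.6668 kJ/K, irreversible


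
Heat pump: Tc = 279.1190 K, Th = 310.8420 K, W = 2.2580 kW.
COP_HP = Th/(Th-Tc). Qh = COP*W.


COP = 310.8420 / 31.7230 = 9.7986
Qh = 9.7986 * 2.2580 = 22.1253 kW

COP = 9.7986, Qh = 22.1253 kW


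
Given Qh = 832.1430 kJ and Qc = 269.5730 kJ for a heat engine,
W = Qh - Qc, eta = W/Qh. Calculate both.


W = 832.1430 - 269.5730 = 562.5700 kJ
eta = 562.5700 / 832.1430 = 0.6760 = 67.6050%

W = 562.5700 kJ, eta = 67.6050%


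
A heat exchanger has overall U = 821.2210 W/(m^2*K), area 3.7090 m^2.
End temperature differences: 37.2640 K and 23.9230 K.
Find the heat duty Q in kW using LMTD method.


LMTD = 30.1024 K
Q = 821.2210 * 3.7090 * 30.1024 = 91689.1370 W = 91.6891 kW

91.6891 kW


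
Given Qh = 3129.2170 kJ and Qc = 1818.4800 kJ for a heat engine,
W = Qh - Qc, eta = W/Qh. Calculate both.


W = 3129.2170 - 1818.4800 = 1310.7370 kJ
eta = 1310.7370 / 3129.2170 = 0.4189 = 41.8871%

W = 1310.7370 kJ, eta = 41.8871%


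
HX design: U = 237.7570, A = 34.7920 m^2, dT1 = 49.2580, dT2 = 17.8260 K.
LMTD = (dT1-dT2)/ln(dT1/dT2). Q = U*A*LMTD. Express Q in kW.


LMTD = 30.9244 K
Q = 237.7570 * 34.7920 * 30.9244 = 255808.0468 W = 255.8080 kW

255.8080 kW


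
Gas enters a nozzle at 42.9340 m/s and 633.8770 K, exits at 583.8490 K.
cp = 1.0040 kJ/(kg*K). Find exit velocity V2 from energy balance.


dT = 50.0280 K
2*cp*1000*dT = 100456.2240
V1^2 = 1843.3284
V2 = sqrt(102299.5524) = 319.8430 m/s

319.8430 m/s


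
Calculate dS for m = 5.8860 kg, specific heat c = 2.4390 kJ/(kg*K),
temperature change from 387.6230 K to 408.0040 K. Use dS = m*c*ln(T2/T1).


T2/T1 = 1.0526
ln(T2/T1) = 0.0512
dS = 5.8860 * 2.4390 * 0.0512 = 0.7357 kJ/K

0.7357 kJ/K


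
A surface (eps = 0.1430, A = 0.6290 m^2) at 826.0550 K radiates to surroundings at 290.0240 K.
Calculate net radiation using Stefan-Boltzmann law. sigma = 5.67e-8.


T^4 = 4.6562e+11
Tsurr^4 = 7.0752e+09
Q = 0.1430 * 5.67e-8 * 0.6290 * 4.5855e+11 = 2338.5995 W

2338.5995 W


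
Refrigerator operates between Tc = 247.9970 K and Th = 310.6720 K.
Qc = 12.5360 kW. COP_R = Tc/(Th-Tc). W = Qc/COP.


COP = 247.9970 / 62.6750 = 3.9569
W = 12.5360 / 3.9569 = 3.1682 kW

COP = 3.9569, W = 3.1682 kW


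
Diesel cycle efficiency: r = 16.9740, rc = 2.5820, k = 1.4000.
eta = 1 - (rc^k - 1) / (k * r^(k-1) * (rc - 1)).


r^(k-1) = 3.1039
rc^k = 3.7735
eta = 0.5966 = 59.6566%

59.6566%


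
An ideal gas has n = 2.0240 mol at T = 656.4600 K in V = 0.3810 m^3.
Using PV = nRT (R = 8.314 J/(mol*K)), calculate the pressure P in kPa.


P = nRT/V = 2.0240 * 8.314 * 656.4600 / 0.3810
= 11046.6043 / 0.3810 = 28993.7120 Pa = 28.9937 kPa

28.9937 kPa


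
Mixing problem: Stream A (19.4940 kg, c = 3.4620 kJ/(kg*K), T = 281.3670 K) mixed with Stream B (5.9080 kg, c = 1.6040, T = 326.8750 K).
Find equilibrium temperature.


num = 22086.5690
den = 76.9647
Tf = 286.9703 K

286.9703 K


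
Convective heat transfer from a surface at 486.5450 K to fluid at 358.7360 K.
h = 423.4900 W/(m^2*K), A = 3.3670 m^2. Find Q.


dT = 127.8090 K
Q = 423.4900 * 3.3670 * 127.8090 = 182241.6811 W

182241.6811 W


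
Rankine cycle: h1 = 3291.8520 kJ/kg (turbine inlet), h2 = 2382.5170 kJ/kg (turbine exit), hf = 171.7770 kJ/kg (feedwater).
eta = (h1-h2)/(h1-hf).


W = 909.3350 kJ/kg
Q_in = 3120.0750 kJ/kg
eta = 0.2914 = 29.1447%

eta = 29.1447%


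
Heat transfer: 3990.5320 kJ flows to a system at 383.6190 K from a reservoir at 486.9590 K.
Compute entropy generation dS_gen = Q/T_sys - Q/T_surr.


dS_sys = 3990.5320/383.6190 = 10.4023 kJ/K
dS_surr = -3990.5320/486.9590 = -8.1948 kJ/K
dS_gen = 10.4023 - 8.1948 = 2.2075 kJ/K (irreversible)

dS_gen = 2.2075 kJ/K, irreversible


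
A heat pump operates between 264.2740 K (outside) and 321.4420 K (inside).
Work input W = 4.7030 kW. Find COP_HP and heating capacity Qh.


COP = 321.4420 / 57.1680 = 5.6228
Qh = 5.6228 * 4.7030 = 26.4438 kW

COP = 5.6228, Qh = 26.4438 kW


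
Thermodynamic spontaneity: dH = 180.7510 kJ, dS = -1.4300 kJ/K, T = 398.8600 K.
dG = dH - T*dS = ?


T*dS = 398.8600 * -1.4300 = -570.3698 kJ
dG = 180.7510 + 570.3698 = 751.1208 kJ (non-spontaneous)

dG = 751.1208 kJ, non-spontaneous


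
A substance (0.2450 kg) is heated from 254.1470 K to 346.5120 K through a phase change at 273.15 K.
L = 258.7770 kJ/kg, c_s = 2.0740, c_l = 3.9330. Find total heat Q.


Q1 (sensible, solid) = 0.2450 * 2.0740 * 19.0030 = 9.6560 kJ
Q2 (latent) = 0.2450 * 258.7770 = 63.4004 kJ
Q3 (sensible, liquid) = 0.2450 * 3.9330 * 73.3620 = 70.6905 kJ
Q_total = 143.7469 kJ

143.7469 kJ


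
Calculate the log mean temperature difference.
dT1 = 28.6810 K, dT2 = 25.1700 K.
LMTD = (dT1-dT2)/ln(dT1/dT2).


dT1/dT2 = 1.1395
ln(dT1/dT2) = 0.1306
LMTD = 3.5110 / 0.1306 = 26.8873 K

26.8873 K


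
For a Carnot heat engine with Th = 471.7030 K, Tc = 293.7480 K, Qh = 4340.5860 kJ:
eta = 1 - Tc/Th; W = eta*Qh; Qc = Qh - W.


eta = 1 - 293.7480/471.7030 = 0.3773
W = 0.3773 * 4340.5860 = 1637.5325 kJ
Qc = 4340.5860 - 1637.5325 = 2703.0535 kJ

eta = 37.7261%, W = 1637.5325 kJ, Qc = 2703.0535 kJ


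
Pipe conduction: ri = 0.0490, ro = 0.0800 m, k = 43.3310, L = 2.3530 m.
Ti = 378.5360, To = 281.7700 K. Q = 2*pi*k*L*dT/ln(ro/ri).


dT = 96.7660 K
ln(ro/ri) = 0.4902
Q = 2*pi*43.3310*2.3530*96.7660 / 0.4902 = 126457.4371 W

126457.4371 W


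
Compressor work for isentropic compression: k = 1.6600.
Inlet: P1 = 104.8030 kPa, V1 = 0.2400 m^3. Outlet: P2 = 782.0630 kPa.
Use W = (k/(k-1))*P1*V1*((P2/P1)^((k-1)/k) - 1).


(k-1)/k = 0.3976
(P2/P1)^exp = 2.2235
W = 2.5152 * 104.8030 * 0.2400 * (2.2235 - 1) = 77.4044 kJ

77.4044 kJ


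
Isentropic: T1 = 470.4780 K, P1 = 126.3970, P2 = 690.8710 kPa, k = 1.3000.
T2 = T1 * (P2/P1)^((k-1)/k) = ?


(k-1)/k = 0.2308
(P2/P1)^exp = 1.4799
T2 = 470.4780 * 1.4799 = 696.2554 K

696.2554 K


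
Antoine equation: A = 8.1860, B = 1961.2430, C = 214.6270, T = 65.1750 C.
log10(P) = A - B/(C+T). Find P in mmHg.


C+T = 279.8020
B/(C+T) = 7.0094
log10(P) = 8.1860 - 7.0094 = 1.1766
P = 10^1.1766 = 15.0177 mmHg

15.0177 mmHg


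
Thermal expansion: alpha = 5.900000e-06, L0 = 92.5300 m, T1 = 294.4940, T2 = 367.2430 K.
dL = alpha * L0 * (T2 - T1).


dT = 72.7490 K
dL = 5.900000e-06 * 92.5300 * 72.7490 = 0.039716 m
L_final = 92.569716 m

dL = 0.039716 m


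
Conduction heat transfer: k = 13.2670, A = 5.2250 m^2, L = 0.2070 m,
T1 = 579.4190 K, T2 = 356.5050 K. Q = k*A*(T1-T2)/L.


dT = 222.9140 K
Q = 13.2670 * 5.2250 * 222.9140 / 0.2070 = 74649.3488 W

74649.3488 W


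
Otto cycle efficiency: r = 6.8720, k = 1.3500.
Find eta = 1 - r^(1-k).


r^(k-1) = 1.9633
eta = 1 - 1/1.9633 = 0.4906 = 49.0645%

49.0645%


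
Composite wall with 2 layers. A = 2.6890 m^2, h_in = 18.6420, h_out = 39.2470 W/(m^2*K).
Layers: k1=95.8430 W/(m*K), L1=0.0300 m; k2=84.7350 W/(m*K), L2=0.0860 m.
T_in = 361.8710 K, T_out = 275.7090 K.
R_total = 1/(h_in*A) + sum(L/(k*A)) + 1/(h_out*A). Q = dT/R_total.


R_conv_in = 1/(18.6420*2.6890) = 0.0199
R_1 = 0.0300/(95.8430*2.6890) = 0.0001
R_2 = 0.0860/(84.7350*2.6890) = 0.0004
R_conv_out = 1/(39.2470*2.6890) = 0.0095
R_total = 0.0299 K/W
Q = 86.1620 / 0.0299 = 2879.9240 W

R_total = 0.0299 K/W, Q = 2879.9240 W


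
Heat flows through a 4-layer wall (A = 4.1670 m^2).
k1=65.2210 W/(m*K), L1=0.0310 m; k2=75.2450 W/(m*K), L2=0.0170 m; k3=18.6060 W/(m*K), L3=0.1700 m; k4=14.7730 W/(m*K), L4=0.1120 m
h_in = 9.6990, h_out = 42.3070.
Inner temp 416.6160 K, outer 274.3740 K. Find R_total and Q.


R_conv_in = 1/(9.6990*4.1670) = 0.0247
R_1 = 0.0310/(65.2210*4.1670) = 0.0001
R_2 = 0.0170/(75.2450*4.1670) = 5.4219e-05
R_3 = 0.1700/(18.6060*4.1670) = 0.0022
R_4 = 0.1120/(14.7730*4.1670) = 0.0018
R_conv_out = 1/(42.3070*4.1670) = 0.0057
R_total = 0.0346 K/W
Q = 142.2420 / 0.0346 = 4111.5699 W

R_total = 0.0346 K/W, Q = 4111.5699 W


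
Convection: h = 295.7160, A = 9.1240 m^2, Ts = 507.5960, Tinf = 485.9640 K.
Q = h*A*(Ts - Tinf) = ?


dT = 21.6320 K
Q = 295.7160 * 9.1240 * 21.6320 = 58365.5757 W

58365.5757 W


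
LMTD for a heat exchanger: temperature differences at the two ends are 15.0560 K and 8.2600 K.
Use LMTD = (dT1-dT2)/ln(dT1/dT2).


dT1/dT2 = 1.8228
ln(dT1/dT2) = 0.6004
LMTD = 6.7960 / 0.6004 = 11.3200 K

11.3200 K


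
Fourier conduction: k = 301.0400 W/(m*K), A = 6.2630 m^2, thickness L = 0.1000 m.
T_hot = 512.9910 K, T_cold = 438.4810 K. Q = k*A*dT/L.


dT = 74.5100 K
Q = 301.0400 * 6.2630 * 74.5100 / 0.1000 = 1404821.6138 W

1404821.6138 W


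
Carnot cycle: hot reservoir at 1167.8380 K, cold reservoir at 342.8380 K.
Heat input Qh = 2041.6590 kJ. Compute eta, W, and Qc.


eta = 1 - 342.8380/1167.8380 = 0.7064
W = 0.7064 * 2041.6590 = 1442.2965 kJ
Qc = 2041.6590 - 1442.2965 = 599.3625 kJ

eta = 70.6434%, W = 1442.2965 kJ, Qc = 599.3625 kJ


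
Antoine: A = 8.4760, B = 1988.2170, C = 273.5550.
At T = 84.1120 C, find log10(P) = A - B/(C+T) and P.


C+T = 357.6670
B/(C+T) = 5.5588
log10(P) = 8.4760 - 5.5588 = 2.9172
P = 10^2.9172 = 826.3244 mmHg

826.3244 mmHg


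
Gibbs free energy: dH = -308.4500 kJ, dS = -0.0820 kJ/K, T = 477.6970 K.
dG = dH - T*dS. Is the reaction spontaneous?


T*dS = 477.6970 * -0.0820 = -39.1712 kJ
dG = -308.4500 + 39.1712 = -269.2788 kJ (spontaneous)

dG = -269.2788 kJ, spontaneous


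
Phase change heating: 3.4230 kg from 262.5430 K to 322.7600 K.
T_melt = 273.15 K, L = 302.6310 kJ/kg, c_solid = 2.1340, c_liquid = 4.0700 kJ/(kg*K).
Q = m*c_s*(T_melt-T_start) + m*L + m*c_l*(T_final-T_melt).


Q1 (sensible, solid) = 3.4230 * 2.1340 * 10.6070 = 77.4808 kJ
Q2 (latent) = 3.4230 * 302.6310 = 1035.9059 kJ
Q3 (sensible, liquid) = 3.4230 * 4.0700 * 49.6100 = 691.1472 kJ
Q_total = 1804.5338 kJ

1804.5338 kJ


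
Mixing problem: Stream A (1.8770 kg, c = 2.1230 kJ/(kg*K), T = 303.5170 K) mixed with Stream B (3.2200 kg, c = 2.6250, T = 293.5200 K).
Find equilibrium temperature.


num = 3690.4539
den = 12.4374
Tf = 296.7230 K

296.7230 K


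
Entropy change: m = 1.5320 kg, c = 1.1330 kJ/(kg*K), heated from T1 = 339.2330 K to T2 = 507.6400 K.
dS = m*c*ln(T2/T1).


T2/T1 = 1.4964
ln(T2/T1) = 0.4031
dS = 1.5320 * 1.1330 * 0.4031 = 0.6997 kJ/K

0.6997 kJ/K


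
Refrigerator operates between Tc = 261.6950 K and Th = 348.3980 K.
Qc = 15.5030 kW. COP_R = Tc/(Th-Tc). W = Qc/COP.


COP = 261.6950 / 86.7030 = 3.0183
W = 15.5030 / 3.0183 = 5.1363 kW

COP = 3.0183, W = 5.1363 kW


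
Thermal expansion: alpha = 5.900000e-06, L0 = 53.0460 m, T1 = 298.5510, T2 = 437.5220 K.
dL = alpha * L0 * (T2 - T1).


dT = 138.9710 K
dL = 5.900000e-06 * 53.0460 * 138.9710 = 0.043494 m
L_final = 53.089494 m

dL = 0.043494 m


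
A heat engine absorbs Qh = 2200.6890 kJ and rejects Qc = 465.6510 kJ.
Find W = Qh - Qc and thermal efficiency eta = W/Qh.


W = 2200.6890 - 465.6510 = 1735.0380 kJ
eta = 1735.0380 / 2200.6890 = 0.7884 = 78.8407%

W = 1735.0380 kJ, eta = 78.8407%


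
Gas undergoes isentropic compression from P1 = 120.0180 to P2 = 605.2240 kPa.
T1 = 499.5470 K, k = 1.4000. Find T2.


(k-1)/k = 0.2857
(P2/P1)^exp = 1.5877
T2 = 499.5470 * 1.5877 = 793.1204 K

793.1204 K


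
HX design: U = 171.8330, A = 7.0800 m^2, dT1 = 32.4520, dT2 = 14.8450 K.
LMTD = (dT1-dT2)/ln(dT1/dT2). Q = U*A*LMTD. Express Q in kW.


LMTD = 22.5125 K
Q = 171.8330 * 7.0800 * 22.5125 = 27388.1995 W = 27.3882 kW

27.3882 kW


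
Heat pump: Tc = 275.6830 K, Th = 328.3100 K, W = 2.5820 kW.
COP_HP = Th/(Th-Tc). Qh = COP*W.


COP = 328.3100 / 52.6270 = 6.2384
Qh = 6.2384 * 2.5820 = 16.1076 kW

COP = 6.2384, Qh = 16.1076 kW


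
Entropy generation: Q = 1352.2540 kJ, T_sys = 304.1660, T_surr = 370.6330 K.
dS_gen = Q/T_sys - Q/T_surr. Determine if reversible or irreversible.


dS_sys = 1352.2540/304.1660 = 4.4458 kJ/K
dS_surr = -1352.2540/370.6330 = -3.6485 kJ/K
dS_gen = 4.4458 - 3.6485 = 0.7973 kJ/K (irreversible)

dS_gen = 0.7973 kJ/K, irreversible


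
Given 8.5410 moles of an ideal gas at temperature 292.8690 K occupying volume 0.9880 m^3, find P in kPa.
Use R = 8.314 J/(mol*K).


P = nRT/V = 8.5410 * 8.314 * 292.8690 / 0.9880
= 20796.5908 / 0.9880 = 21049.1810 Pa = 21.0492 kPa

21.0492 kPa


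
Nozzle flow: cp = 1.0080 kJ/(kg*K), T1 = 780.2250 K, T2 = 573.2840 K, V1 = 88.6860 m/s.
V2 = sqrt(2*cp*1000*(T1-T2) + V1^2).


dT = 206.9410 K
2*cp*1000*dT = 417193.0560
V1^2 = 7865.2066
V2 = sqrt(425058.2626) = 651.9649 m/s

651.9649 m/s


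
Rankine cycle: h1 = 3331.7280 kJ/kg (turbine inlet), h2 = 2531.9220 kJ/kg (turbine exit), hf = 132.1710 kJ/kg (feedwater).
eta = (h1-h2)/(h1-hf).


W = 799.8060 kJ/kg
Q_in = 3199.5570 kJ/kg
eta = 0.2500 = 24.9974%

eta = 24.9974%


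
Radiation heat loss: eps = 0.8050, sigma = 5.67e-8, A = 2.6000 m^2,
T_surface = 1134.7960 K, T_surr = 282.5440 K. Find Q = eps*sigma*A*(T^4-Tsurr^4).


T^4 = 1.6583e+12
Tsurr^4 = 6.3730e+09
Q = 0.8050 * 5.67e-8 * 2.6000 * 1.6520e+12 = 196042.9607 W

196042.9607 W


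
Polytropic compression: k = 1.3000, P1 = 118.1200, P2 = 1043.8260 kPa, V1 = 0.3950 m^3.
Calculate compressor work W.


(k-1)/k = 0.2308
(P2/P1)^exp = 1.6534
W = 4.3333 * 118.1200 * 0.3950 * (1.6534 - 1) = 132.1058 kJ

132.1058 kJ


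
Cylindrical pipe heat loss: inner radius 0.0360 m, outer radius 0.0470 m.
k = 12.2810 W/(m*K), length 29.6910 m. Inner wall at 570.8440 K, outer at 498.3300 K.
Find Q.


dT = 72.5140 K
ln(ro/ri) = 0.2666
Q = 2*pi*12.2810*29.6910*72.5140 / 0.2666 = 623093.8311 W

623093.8311 W


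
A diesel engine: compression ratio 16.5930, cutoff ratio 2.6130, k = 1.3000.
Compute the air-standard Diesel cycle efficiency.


r^(k-1) = 2.3226
rc^k = 3.4856
eta = 0.4896 = 48.9635%

48.9635%


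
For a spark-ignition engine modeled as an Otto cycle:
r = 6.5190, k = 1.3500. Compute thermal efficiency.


r^(k-1) = 1.9274
eta = 1 - 1/1.9274 = 0.4812 = 48.1156%

48.1156%


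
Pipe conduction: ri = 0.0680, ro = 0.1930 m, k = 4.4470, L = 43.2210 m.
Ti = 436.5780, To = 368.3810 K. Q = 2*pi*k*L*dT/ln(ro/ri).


dT = 68.1970 K
ln(ro/ri) = 1.0432
Q = 2*pi*4.4470*43.2210*68.1970 / 1.0432 = 78949.0290 W

78949.0290 W


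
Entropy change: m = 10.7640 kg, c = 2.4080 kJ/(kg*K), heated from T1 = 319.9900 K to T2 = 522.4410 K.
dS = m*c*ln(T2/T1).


T2/T1 = 1.6327
ln(T2/T1) = 0.4902
dS = 10.7640 * 2.4080 * 0.4902 = 12.7064 kJ/K

12.7064 kJ/K


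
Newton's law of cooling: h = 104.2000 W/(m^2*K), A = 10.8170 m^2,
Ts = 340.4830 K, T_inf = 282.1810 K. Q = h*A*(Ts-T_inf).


dT = 58.3020 K
Q = 104.2000 * 10.8170 * 58.3020 = 65714.0149 W

65714.0149 W


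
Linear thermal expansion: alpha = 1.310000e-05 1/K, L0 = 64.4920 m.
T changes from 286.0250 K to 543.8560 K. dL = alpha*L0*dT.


dT = 257.8310 K
dL = 1.310000e-05 * 64.4920 * 257.8310 = 0.217827 m
L_final = 64.709827 m

dL = 0.217827 m


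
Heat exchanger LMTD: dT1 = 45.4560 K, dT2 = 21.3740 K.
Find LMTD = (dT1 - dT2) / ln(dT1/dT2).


dT1/dT2 = 2.1267
ln(dT1/dT2) = 0.7546
LMTD = 24.0820 / 0.7546 = 31.9149 K

31.9149 K


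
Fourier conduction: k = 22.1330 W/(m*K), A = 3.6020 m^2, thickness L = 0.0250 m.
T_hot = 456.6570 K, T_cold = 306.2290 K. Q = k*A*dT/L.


dT = 150.4280 K
Q = 22.1330 * 3.6020 * 150.4280 / 0.0250 = 479703.2549 W

479703.2549 W


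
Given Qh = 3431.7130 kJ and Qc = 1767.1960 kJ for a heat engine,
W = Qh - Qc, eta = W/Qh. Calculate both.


W = 3431.7130 - 1767.1960 = 1664.5170 kJ
eta = 1664.5170 / 3431.7130 = 0.4850 = 48.5040%

W = 1664.5170 kJ, eta = 48.5040%


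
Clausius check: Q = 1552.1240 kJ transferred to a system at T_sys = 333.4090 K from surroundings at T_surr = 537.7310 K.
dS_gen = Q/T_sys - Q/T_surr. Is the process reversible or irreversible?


dS_sys = 1552.1240/333.4090 = 4.6553 kJ/K
dS_surr = -1552.1240/537.7310 = -2.8864 kJ/K
dS_gen = 4.6553 - 2.8864 = 1.7689 kJ/K (irreversible)

dS_gen = 1.7689 kJ/K, irreversible


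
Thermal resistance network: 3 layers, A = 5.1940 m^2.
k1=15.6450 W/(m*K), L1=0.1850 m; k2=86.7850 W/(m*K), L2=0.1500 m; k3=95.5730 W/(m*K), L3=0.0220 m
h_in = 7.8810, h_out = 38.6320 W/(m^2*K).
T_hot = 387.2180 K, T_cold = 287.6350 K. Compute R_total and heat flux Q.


R_conv_in = 1/(7.8810*5.1940) = 0.0244
R_1 = 0.1850/(15.6450*5.1940) = 0.0023
R_2 = 0.1500/(86.7850*5.1940) = 0.0003
R_3 = 0.0220/(95.5730*5.1940) = 4.4319e-05
R_conv_out = 1/(38.6320*5.1940) = 0.0050
R_total = 0.0321 K/W
Q = 99.5830 / 0.0321 = 3105.4631 W

R_total = 0.0321 K/W, Q = 3105.4631 W


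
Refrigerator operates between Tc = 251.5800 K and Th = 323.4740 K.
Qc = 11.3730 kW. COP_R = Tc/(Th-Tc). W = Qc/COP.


COP = 251.5800 / 71.8940 = 3.4993
W = 11.3730 / 3.4993 = 3.2501 kW

COP = 3.4993, W = 3.2501 kW


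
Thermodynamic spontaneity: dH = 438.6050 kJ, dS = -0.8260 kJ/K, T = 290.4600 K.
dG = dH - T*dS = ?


T*dS = 290.4600 * -0.8260 = -239.9200 kJ
dG = 438.6050 + 239.9200 = 678.5250 kJ (non-spontaneous)

dG = 678.5250 kJ, non-spontaneous


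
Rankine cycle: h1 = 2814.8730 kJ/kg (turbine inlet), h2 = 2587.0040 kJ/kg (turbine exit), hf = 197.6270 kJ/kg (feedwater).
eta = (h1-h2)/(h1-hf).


W = 227.8690 kJ/kg
Q_in = 2617.2460 kJ/kg
eta = 0.0871 = 8.7064%

eta = 8.7064%


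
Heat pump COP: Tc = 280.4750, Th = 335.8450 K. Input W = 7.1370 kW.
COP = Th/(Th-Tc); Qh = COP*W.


COP = 335.8450 / 55.3700 = 6.0655
Qh = 6.0655 * 7.1370 = 43.2892 kW

COP = 6.0655, Qh = 43.2892 kW


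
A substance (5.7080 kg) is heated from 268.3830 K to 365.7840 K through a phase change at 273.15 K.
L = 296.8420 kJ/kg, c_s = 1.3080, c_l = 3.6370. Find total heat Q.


Q1 (sensible, solid) = 5.7080 * 1.3080 * 4.7670 = 35.5907 kJ
Q2 (latent) = 5.7080 * 296.8420 = 1694.3741 kJ
Q3 (sensible, liquid) = 5.7080 * 3.6370 * 92.6340 = 1923.0815 kJ
Q_total = 3653.0463 kJ

3653.0463 kJ


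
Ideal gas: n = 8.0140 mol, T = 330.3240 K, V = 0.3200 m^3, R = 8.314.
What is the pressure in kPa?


P = nRT/V = 8.0140 * 8.314 * 330.3240 / 0.3200
= 22008.9583 / 0.3200 = 68777.9946 Pa = 68.7780 kPa

68.7780 kPa


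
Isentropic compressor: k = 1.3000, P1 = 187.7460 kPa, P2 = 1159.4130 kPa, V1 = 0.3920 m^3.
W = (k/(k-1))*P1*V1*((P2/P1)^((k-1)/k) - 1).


(k-1)/k = 0.2308
(P2/P1)^exp = 1.5222
W = 4.3333 * 187.7460 * 0.3920 * (1.5222 - 1) = 166.5277 kJ

166.5277 kJ


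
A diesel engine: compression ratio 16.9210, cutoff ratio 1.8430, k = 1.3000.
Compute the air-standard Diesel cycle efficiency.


r^(k-1) = 2.3363
rc^k = 2.2140
eta = 0.5258 = 52.5835%

52.5835%


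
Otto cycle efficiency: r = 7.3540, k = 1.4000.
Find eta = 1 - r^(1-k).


r^(k-1) = 2.2213
eta = 1 - 1/2.2213 = 0.5498 = 54.9815%

54.9815%


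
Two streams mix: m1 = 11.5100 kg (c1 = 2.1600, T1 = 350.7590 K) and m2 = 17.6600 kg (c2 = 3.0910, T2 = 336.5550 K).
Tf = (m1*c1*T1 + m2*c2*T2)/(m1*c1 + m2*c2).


num = 27091.9779
den = 79.4487
Tf = 340.9998 K

340.9998 K


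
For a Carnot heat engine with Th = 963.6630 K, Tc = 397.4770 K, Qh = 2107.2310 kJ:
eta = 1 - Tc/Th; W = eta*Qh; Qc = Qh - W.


eta = 1 - 397.4770/963.6630 = 0.5875
W = 0.5875 * 2107.2310 = 1238.0725 kJ
Qc = 2107.2310 - 1238.0725 = 869.1585 kJ

eta = 58.7535%, W = 1238.0725 kJ, Qc = 869.1585 kJ


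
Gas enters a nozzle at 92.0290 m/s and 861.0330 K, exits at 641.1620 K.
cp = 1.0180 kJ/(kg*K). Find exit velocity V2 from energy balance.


dT = 219.8710 K
2*cp*1000*dT = 447657.3560
V1^2 = 8469.3368
V2 = sqrt(456126.6928) = 675.3715 m/s

675.3715 m/s


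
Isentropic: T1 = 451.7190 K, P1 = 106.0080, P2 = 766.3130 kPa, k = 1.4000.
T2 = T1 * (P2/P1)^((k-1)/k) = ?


(k-1)/k = 0.2857
(P2/P1)^exp = 1.7597
T2 = 451.7190 * 1.7597 = 794.9068 K

794.9068 K


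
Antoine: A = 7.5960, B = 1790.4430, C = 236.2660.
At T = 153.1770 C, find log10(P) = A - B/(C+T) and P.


C+T = 389.4430
B/(C+T) = 4.5974
log10(P) = 7.5960 - 4.5974 = 2.9986
P = 10^2.9986 = 996.6770 mmHg

996.6770 mmHg


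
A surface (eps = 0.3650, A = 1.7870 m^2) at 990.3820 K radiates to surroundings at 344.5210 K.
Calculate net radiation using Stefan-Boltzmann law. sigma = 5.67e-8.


T^4 = 9.6208e+11
Tsurr^4 = 1.4088e+10
Q = 0.3650 * 5.67e-8 * 1.7870 * 9.4799e+11 = 35059.4188 W

35059.4188 W


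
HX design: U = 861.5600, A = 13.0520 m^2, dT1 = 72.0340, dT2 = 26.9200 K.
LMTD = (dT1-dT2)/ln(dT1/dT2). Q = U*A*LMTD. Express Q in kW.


LMTD = 45.8350 K
Q = 861.5600 * 13.0520 * 45.8350 = 515418.7843 W = 515.4188 kW

515.4188 kW


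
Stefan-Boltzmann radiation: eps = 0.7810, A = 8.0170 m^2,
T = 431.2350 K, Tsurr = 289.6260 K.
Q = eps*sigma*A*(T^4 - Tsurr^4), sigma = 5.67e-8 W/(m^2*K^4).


T^4 = 3.4582e+10
Tsurr^4 = 7.0364e+09
Q = 0.7810 * 5.67e-8 * 8.0170 * 2.7546e+10 = 9779.2536 W

9779.2536 W


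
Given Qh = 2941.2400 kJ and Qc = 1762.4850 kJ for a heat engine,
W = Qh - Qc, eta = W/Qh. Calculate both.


W = 2941.2400 - 1762.4850 = 1178.7550 kJ
eta = 1178.7550 / 2941.2400 = 0.4008 = 40.0768%

W = 1178.7550 kJ, eta = 40.0768%


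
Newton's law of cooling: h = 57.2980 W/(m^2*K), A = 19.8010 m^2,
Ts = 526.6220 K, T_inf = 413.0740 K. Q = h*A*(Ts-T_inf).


dT = 113.5480 K
Q = 57.2980 * 19.8010 * 113.5480 = 128826.7575 W

128826.7575 W


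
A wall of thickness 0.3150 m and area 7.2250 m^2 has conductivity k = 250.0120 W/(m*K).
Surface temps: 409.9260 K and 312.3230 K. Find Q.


dT = 97.6030 K
Q = 250.0120 * 7.2250 * 97.6030 / 0.3150 = 559694.8601 W

559694.8601 W


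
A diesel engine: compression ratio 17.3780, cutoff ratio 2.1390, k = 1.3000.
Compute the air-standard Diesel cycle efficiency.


r^(k-1) = 2.3550
rc^k = 2.6870
eta = 0.5162 = 51.6209%

51.6209%


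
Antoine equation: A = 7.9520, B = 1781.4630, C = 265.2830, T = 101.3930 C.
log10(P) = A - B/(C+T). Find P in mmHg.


C+T = 366.6760
B/(C+T) = 4.8584
log10(P) = 7.9520 - 4.8584 = 3.0936
P = 10^3.0936 = 1240.4756 mmHg

1240.4756 mmHg


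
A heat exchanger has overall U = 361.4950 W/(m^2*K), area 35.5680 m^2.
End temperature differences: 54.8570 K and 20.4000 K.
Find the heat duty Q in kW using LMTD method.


LMTD = 34.8334 K
Q = 361.4950 * 35.5680 * 34.8334 = 447875.5299 W = 447.8755 kW

447.8755 kW


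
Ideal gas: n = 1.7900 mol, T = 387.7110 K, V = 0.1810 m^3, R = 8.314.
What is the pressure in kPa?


P = nRT/V = 1.7900 * 8.314 * 387.7110 / 0.1810
= 5769.9384 / 0.1810 = 31878.1125 Pa = 31.8781 kPa

31.8781 kPa


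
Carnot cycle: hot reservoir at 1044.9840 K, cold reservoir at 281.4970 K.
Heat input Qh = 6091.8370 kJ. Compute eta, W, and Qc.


eta = 1 - 281.4970/1044.9840 = 0.7306
W = 0.7306 * 6091.8370 = 4450.8226 kJ
Qc = 6091.8370 - 4450.8226 = 1641.0144 kJ

eta = 73.0621%, W = 4450.8226 kJ, Qc = 1641.0144 kJ


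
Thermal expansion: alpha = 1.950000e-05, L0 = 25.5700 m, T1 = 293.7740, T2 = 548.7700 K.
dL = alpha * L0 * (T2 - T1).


dT = 254.9960 K
dL = 1.950000e-05 * 25.5700 * 254.9960 = 0.127145 m
L_final = 25.697145 m

dL = 0.127145 m


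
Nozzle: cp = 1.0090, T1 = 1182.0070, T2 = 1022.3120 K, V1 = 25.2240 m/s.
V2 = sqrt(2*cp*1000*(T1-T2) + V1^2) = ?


dT = 159.6950 K
2*cp*1000*dT = 322264.5100
V1^2 = 636.2502
V2 = sqrt(322900.7602) = 568.2436 m/s

568.2436 m/s


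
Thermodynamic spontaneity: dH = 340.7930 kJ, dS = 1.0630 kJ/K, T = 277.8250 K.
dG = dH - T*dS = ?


T*dS = 277.8250 * 1.0630 = 295.3280 kJ
dG = 340.7930 - 295.3280 = 45.4650 kJ (non-spontaneous)

dG = 45.4650 kJ, non-spontaneous


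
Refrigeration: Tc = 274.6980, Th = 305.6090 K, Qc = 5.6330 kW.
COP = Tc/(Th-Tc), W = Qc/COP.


COP = 274.6980 / 30.9110 = 8.8867
W = 5.6330 / 8.8867 = 0.6339 kW

COP = 8.8867, W = 0.6339 kW


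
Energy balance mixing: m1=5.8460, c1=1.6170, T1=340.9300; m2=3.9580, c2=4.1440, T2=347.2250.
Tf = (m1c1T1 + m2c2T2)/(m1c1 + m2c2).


num = 8917.9729
den = 25.8549
Tf = 344.9234 K

344.9234 K


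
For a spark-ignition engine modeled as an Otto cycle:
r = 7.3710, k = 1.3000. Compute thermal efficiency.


r^(k-1) = 1.8208
eta = 1 - 1/1.8208 = 0.4508 = 45.0785%

45.0785%


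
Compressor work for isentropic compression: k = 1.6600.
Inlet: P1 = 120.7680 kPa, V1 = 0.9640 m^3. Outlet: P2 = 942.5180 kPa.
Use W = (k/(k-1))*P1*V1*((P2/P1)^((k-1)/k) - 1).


(k-1)/k = 0.3976
(P2/P1)^exp = 2.2635
W = 2.5152 * 120.7680 * 0.9640 * (2.2635 - 1) = 369.9782 kJ

369.9782 kJ


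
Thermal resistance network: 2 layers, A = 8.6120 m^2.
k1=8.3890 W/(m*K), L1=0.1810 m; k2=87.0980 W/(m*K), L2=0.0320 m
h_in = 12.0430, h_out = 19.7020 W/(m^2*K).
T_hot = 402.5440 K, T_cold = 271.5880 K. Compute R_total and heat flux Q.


R_conv_in = 1/(12.0430*8.6120) = 0.0096
R_1 = 0.1810/(8.3890*8.6120) = 0.0025
R_2 = 0.0320/(87.0980*8.6120) = 4.2662e-05
R_conv_out = 1/(19.7020*8.6120) = 0.0059
R_total = 0.0181 K/W
Q = 130.9560 / 0.0181 = 7241.7290 W

R_total = 0.0181 K/W, Q = 7241.7290 W


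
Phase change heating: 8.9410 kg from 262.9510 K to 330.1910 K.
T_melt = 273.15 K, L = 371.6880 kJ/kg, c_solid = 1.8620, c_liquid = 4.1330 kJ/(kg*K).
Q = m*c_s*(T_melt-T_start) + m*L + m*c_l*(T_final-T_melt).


Q1 (sensible, solid) = 8.9410 * 1.8620 * 10.1990 = 169.7944 kJ
Q2 (latent) = 8.9410 * 371.6880 = 3323.2624 kJ
Q3 (sensible, liquid) = 8.9410 * 4.1330 * 57.0410 = 2107.8448 kJ
Q_total = 5600.9016 kJ

5600.9016 kJ


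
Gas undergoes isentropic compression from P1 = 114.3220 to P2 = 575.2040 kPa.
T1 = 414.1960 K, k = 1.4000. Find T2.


(k-1)/k = 0.2857
(P2/P1)^exp = 1.5867
T2 = 414.1960 * 1.5867 = 657.1876 K

657.1876 K


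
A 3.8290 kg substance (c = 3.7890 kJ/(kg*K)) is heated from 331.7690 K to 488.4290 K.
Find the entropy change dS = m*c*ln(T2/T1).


T2/T1 = 1.4722
ln(T2/T1) = 0.3868
dS = 3.8290 * 3.7890 * 0.3868 = 5.6111 kJ/K

5.6111 kJ/K


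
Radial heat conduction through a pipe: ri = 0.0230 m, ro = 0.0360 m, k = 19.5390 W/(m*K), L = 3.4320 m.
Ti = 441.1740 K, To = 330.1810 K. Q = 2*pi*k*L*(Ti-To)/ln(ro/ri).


dT = 110.9930 K
ln(ro/ri) = 0.4480
Q = 2*pi*19.5390*3.4320*110.9930 / 0.4480 = 104381.3936 W

104381.3936 W


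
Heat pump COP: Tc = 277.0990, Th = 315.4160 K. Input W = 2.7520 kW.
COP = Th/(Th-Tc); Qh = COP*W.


COP = 315.4160 / 38.3170 = 8.2318
Qh = 8.2318 * 2.7520 = 22.6538 kW

COP = 8.2318, Qh = 22.6538 kW


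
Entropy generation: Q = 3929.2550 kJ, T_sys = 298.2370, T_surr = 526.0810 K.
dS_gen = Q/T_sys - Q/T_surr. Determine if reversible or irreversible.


dS_sys = 3929.2550/298.2370 = 13.1749 kJ/K
dS_surr = -3929.2550/526.0810 = -7.4689 kJ/K
dS_gen = 13.1749 - 7.4689 = 5.7060 kJ/K (irreversible)

dS_gen = 5.7060 kJ/K, irreversible


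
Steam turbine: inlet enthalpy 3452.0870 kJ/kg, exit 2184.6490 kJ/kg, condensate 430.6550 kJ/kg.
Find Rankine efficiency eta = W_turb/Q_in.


W = 1267.4380 kJ/kg
Q_in = 3021.4320 kJ/kg
eta = 0.4195 = 41.9483%

eta = 41.9483%


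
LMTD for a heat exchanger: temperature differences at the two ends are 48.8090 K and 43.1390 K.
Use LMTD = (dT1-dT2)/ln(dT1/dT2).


dT1/dT2 = 1.1314
ln(dT1/dT2) = 0.1235
LMTD = 5.6700 / 0.1235 = 45.9157 K

45.9157 K


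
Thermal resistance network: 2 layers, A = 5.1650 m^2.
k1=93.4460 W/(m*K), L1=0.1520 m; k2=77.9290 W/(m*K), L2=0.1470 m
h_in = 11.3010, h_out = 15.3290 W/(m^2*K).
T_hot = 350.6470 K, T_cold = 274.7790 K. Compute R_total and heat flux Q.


R_conv_in = 1/(11.3010*5.1650) = 0.0171
R_1 = 0.1520/(93.4460*5.1650) = 0.0003
R_2 = 0.1470/(77.9290*5.1650) = 0.0004
R_conv_out = 1/(15.3290*5.1650) = 0.0126
R_total = 0.0304 K/W
Q = 75.8680 / 0.0304 = 2492.1579 W

R_total = 0.0304 K/W, Q = 2492.1579 W


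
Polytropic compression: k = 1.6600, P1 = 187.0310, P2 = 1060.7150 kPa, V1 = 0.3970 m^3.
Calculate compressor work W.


(k-1)/k = 0.3976
(P2/P1)^exp = 1.9937
W = 2.5152 * 187.0310 * 0.3970 * (1.9937 - 1) = 185.5751 kJ

185.5751 kJ


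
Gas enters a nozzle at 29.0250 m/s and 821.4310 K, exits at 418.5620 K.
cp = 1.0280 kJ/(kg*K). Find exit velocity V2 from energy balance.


dT = 402.8690 K
2*cp*1000*dT = 828298.6640
V1^2 = 842.4506
V2 = sqrt(829141.1146) = 910.5719 m/s

910.5719 m/s


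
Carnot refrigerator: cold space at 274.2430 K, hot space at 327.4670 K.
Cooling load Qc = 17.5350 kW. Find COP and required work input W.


COP = 274.2430 / 53.2240 = 5.1526
W = 17.5350 / 5.1526 = 3.4031 kW

COP = 5.1526, W = 3.4031 kW


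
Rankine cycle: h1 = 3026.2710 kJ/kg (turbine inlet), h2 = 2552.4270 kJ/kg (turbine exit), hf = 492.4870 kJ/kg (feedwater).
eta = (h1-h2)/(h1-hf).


W = 473.8440 kJ/kg
Q_in = 2533.7840 kJ/kg
eta = 0.1870 = 18.7010%

eta = 18.7010%


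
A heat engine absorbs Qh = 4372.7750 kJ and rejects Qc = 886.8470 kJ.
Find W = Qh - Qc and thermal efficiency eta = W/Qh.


W = 4372.7750 - 886.8470 = 3485.9280 kJ
eta = 3485.9280 / 4372.7750 = 0.7972 = 79.7189%

W = 3485.9280 kJ, eta = 79.7189%


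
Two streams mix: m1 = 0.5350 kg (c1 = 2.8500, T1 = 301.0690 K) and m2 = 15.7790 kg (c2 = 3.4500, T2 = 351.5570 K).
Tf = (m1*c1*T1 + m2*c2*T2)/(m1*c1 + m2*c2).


num = 19596.9567
den = 55.9623
Tf = 350.1814 K

350.1814 K


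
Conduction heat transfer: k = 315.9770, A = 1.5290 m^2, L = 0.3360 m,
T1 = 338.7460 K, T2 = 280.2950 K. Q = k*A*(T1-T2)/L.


dT = 58.4510 K
Q = 315.9770 * 1.5290 * 58.4510 / 0.3360 = 84045.7245 W

84045.7245 W


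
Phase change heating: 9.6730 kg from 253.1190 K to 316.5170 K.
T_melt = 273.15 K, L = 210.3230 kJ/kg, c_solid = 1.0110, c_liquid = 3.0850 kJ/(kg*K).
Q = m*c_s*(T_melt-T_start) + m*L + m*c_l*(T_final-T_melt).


Q1 (sensible, solid) = 9.6730 * 1.0110 * 20.0310 = 195.8912 kJ
Q2 (latent) = 9.6730 * 210.3230 = 2034.4544 kJ
Q3 (sensible, liquid) = 9.6730 * 3.0850 * 43.3670 = 1294.1235 kJ
Q_total = 3524.4691 kJ

3524.4691 kJ


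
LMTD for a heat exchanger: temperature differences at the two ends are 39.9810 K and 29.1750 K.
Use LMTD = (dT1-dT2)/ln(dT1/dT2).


dT1/dT2 = 1.3704
ln(dT1/dT2) = 0.3151
LMTD = 10.8060 / 0.3151 = 34.2947 K

34.2947 K


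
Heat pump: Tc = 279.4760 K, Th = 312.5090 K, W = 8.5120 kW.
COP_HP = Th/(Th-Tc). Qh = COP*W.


COP = 312.5090 / 33.0330 = 9.4605
Qh = 9.4605 * 8.5120 = 80.5279 kW

COP = 9.4605, Qh = 80.5279 kW


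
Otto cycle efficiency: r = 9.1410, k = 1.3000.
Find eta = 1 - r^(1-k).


r^(k-1) = 1.9422
eta = 1 - 1/1.9422 = 0.4851 = 48.5125%

48.5125%


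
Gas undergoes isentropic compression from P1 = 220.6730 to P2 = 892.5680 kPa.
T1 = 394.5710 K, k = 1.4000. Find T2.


(k-1)/k = 0.2857
(P2/P1)^exp = 1.4907
T2 = 394.5710 * 1.4907 = 588.1971 K

588.1971 K


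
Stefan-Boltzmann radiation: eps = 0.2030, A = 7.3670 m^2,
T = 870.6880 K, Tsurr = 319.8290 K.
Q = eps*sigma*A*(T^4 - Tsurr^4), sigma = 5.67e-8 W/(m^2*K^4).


T^4 = 5.7471e+11
Tsurr^4 = 1.0463e+10
Q = 0.2030 * 5.67e-8 * 7.3670 * 5.6425e+11 = 47845.4071 W

47845.4071 W


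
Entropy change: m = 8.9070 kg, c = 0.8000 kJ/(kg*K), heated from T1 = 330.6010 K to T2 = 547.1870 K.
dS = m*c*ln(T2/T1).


T2/T1 = 1.6551
ln(T2/T1) = 0.5039
dS = 8.9070 * 0.8000 * 0.5039 = 3.5904 kJ/K

3.5904 kJ/K


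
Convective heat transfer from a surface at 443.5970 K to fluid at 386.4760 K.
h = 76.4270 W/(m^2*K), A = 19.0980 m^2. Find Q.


dT = 57.1210 K
Q = 76.4270 * 19.0980 * 57.1210 = 83373.9742 W

83373.9742 W


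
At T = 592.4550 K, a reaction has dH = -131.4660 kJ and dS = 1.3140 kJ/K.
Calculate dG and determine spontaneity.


T*dS = 592.4550 * 1.3140 = 778.4859 kJ
dG = -131.4660 - 778.4859 = -909.9519 kJ (spontaneous)

dG = -909.9519 kJ, spontaneous


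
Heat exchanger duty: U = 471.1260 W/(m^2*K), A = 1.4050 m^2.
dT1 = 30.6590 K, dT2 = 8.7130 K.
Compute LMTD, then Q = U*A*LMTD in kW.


LMTD = 17.4436 K
Q = 471.1260 * 1.4050 * 17.4436 = 11546.4937 W = 11.5465 kW

11.5465 kW


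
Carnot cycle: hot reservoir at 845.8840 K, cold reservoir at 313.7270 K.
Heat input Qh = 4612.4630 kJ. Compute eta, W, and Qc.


eta = 1 - 313.7270/845.8840 = 0.6291
W = 0.6291 * 4612.4630 = 2901.7625 kJ
Qc = 4612.4630 - 2901.7625 = 1710.7005 kJ

eta = 62.9113%, W = 2901.7625 kJ, Qc = 1710.7005 kJ


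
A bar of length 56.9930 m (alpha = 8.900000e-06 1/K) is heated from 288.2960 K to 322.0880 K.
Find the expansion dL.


dT = 33.7920 K
dL = 8.900000e-06 * 56.9930 * 33.7920 = 0.017141 m
L_final = 57.010141 m

dL = 0.017141 m


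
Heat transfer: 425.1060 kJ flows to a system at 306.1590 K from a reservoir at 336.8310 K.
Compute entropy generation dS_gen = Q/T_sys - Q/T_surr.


dS_sys = 425.1060/306.1590 = 1.3885 kJ/K
dS_surr = -425.1060/336.8310 = -1.2621 kJ/K
dS_gen = 1.3885 - 1.2621 = 0.1264 kJ/K (irreversible)

dS_gen = 0.1264 kJ/K, irreversible


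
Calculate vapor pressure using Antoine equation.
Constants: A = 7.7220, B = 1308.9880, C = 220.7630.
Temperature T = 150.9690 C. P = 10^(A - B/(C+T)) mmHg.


C+T = 371.7320
B/(C+T) = 3.5213
log10(P) = 7.7220 - 3.5213 = 4.2007
P = 10^4.2007 = 15873.7007 mmHg

15873.7007 mmHg


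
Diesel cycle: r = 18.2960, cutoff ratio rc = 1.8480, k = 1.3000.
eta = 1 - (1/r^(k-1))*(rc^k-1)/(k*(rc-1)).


r^(k-1) = 2.3917
rc^k = 2.2218
eta = 0.5366 = 53.6587%

53.6587%


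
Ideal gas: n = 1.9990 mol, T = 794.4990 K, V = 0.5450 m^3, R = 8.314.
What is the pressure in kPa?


P = nRT/V = 1.9990 * 8.314 * 794.4990 / 0.5450
= 13204.3239 / 0.5450 = 24228.1173 Pa = 24.2281 kPa

24.2281 kPa


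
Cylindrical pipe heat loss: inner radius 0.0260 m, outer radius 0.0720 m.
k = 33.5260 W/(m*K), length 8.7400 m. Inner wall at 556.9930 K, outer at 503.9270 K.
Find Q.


dT = 53.0660 K
ln(ro/ri) = 1.0186
Q = 2*pi*33.5260*8.7400*53.0660 / 1.0186 = 95917.6859 W

95917.6859 W


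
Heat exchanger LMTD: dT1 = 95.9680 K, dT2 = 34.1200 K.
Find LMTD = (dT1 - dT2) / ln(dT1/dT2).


dT1/dT2 = 2.8127
ln(dT1/dT2) = 1.0341
LMTD = 61.8480 / 1.0341 = 59.8067 K

59.8067 K


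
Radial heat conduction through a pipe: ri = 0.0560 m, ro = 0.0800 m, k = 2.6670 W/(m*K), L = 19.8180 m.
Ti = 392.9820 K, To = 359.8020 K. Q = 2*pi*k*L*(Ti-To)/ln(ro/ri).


dT = 33.1800 K
ln(ro/ri) = 0.3567
Q = 2*pi*2.6670*19.8180*33.1800 / 0.3567 = 30893.4555 W

30893.4555 W


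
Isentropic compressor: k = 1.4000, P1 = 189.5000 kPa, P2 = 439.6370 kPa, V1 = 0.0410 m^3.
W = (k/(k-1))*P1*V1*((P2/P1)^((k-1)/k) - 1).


(k-1)/k = 0.2857
(P2/P1)^exp = 1.2718
W = 3.5000 * 189.5000 * 0.0410 * (1.2718 - 1) = 7.3916 kJ

7.3916 kJ


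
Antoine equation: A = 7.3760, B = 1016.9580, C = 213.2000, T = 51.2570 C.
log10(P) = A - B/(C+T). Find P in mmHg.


C+T = 264.4570
B/(C+T) = 3.8455
log10(P) = 7.3760 - 3.8455 = 3.5305
P = 10^3.5305 = 3392.6814 mmHg

3392.6814 mmHg


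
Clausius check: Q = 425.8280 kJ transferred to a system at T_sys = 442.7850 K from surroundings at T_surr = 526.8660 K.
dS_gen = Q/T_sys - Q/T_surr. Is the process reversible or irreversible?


dS_sys = 425.8280/442.7850 = 0.9617 kJ/K
dS_surr = -425.8280/526.8660 = -0.8082 kJ/K
dS_gen = 0.9617 - 0.8082 = 0.1535 kJ/K (irreversible)

dS_gen = 0.1535 kJ/K, irreversible


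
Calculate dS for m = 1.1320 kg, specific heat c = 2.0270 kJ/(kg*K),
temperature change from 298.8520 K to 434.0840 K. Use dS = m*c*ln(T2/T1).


T2/T1 = 1.4525
ln(T2/T1) = 0.3733
dS = 1.1320 * 2.0270 * 0.3733 = 0.8565 kJ/K

0.8565 kJ/K


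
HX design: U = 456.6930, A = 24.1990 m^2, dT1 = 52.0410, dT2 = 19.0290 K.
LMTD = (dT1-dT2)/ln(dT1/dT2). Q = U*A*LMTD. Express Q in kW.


LMTD = 32.8129 K
Q = 456.6930 * 24.1990 * 32.8129 = 362632.2198 W = 362.6322 kW

362.6322 kW


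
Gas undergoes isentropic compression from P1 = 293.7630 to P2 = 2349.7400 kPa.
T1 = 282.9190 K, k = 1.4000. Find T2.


(k-1)/k = 0.2857
(P2/P1)^exp = 1.8114
T2 = 282.9190 * 1.8114 = 512.4702 K

512.4702 K


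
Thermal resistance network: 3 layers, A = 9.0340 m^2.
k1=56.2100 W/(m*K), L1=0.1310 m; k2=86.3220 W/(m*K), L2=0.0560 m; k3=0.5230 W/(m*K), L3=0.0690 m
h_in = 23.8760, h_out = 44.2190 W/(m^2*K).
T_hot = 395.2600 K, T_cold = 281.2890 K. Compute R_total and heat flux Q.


R_conv_in = 1/(23.8760*9.0340) = 0.0046
R_1 = 0.1310/(56.2100*9.0340) = 0.0003
R_2 = 0.0560/(86.3220*9.0340) = 7.1810e-05
R_3 = 0.0690/(0.5230*9.0340) = 0.0146
R_conv_out = 1/(44.2190*9.0340) = 0.0025
R_total = 0.0221 K/W
Q = 113.9710 / 0.0221 = 5163.3478 W

R_total = 0.0221 K/W, Q = 5163.3478 W


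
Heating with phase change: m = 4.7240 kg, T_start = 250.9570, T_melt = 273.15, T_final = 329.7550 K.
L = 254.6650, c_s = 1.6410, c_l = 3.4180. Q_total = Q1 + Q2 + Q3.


Q1 (sensible, solid) = 4.7240 * 1.6410 * 22.1930 = 172.0420 kJ
Q2 (latent) = 4.7240 * 254.6650 = 1203.0375 kJ
Q3 (sensible, liquid) = 4.7240 * 3.4180 * 56.6050 = 913.9801 kJ
Q_total = 2289.0596 kJ

2289.0596 kJ


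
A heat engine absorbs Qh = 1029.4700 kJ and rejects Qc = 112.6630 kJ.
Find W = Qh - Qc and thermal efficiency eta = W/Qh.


W = 1029.4700 - 112.6630 = 916.8070 kJ
eta = 916.8070 / 1029.4700 = 0.8906 = 89.0562%

W = 916.8070 kJ, eta = 89.0562%


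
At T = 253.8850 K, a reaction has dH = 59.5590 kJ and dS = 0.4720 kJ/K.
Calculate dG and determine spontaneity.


T*dS = 253.8850 * 0.4720 = 119.8337 kJ
dG = 59.5590 - 119.8337 = -60.2747 kJ (spontaneous)

dG = -60.2747 kJ, spontaneous


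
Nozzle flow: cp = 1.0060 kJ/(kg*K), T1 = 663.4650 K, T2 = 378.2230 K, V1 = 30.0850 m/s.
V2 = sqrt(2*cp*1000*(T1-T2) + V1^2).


dT = 285.2420 K
2*cp*1000*dT = 573906.9040
V1^2 = 905.1072
V2 = sqrt(574812.0112) = 758.1636 m/s

758.1636 m/s


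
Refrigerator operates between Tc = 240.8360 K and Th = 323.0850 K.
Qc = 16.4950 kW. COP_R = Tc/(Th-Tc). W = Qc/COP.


COP = 240.8360 / 82.2490 = 2.9281
W = 16.4950 / 2.9281 = 5.6333 kW

COP = 2.9281, W = 5.6333 kW


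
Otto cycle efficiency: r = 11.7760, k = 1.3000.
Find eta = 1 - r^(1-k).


r^(k-1) = 2.0956
eta = 1 - 1/2.0956 = 0.5228 = 52.2800%

52.2800%


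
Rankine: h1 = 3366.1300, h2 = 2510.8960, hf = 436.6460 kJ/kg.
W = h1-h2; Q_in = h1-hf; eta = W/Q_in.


W = 855.2340 kJ/kg
Q_in = 2929.4840 kJ/kg
eta = 0.2919 = 29.1940%

eta = 29.1940%


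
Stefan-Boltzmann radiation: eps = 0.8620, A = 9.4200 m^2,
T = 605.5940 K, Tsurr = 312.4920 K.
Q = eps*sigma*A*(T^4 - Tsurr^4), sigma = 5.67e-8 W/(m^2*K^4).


T^4 = 1.3450e+11
Tsurr^4 = 9.5358e+09
Q = 0.8620 * 5.67e-8 * 9.4200 * 1.2497e+11 = 57534.8824 W

57534.8824 W


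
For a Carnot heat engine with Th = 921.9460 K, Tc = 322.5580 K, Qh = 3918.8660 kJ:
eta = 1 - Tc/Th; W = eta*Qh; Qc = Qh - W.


eta = 1 - 322.5580/921.9460 = 0.6501
W = 0.6501 * 3918.8660 = 2547.7862 kJ
Qc = 3918.8660 - 2547.7862 = 1371.0798 kJ

eta = 65.0134%, W = 2547.7862 kJ, Qc = 1371.0798 kJ


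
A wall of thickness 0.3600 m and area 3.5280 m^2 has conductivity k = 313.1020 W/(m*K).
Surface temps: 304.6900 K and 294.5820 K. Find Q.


dT = 10.1080 K
Q = 313.1020 * 3.5280 * 10.1080 / 0.3600 = 31015.3832 W

31015.3832 W


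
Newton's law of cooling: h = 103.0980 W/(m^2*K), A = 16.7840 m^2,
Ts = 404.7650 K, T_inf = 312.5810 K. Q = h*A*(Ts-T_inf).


dT = 92.1840 K
Q = 103.0980 * 16.7840 * 92.1840 = 159514.9016 W

159514.9016 W


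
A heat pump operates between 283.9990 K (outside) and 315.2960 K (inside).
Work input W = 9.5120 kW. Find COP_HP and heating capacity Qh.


COP = 315.2960 / 31.2970 = 10.0743
Qh = 10.0743 * 9.5120 = 95.8269 kW

COP = 10.0743, Qh = 95.8269 kW
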